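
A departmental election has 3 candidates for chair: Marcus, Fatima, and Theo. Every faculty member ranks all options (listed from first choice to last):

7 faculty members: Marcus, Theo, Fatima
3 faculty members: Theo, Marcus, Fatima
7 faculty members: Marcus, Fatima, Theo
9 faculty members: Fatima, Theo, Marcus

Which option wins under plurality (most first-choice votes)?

Marcus

First-place votes: Marcus 14, Fatima 9, Theo 3.
Marcus has the most first-place votes.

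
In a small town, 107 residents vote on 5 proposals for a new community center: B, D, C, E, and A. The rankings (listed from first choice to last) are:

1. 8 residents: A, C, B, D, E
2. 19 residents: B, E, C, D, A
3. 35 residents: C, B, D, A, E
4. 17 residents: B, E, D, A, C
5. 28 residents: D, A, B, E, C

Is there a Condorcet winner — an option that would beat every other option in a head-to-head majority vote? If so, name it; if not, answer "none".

B vs D: 79–28 for B.
B vs C: 64–43 for B.
B vs E: 107–0 for B.
B vs A: 71–36 for B.
B beats every other option head-to-head.

B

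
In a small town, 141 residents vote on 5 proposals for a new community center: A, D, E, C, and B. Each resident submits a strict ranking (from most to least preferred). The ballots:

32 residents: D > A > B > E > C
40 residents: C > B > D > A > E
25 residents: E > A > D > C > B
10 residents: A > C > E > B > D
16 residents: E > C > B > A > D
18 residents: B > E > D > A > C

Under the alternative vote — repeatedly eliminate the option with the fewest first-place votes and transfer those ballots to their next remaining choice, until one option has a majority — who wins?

E

Round 1: A 10, D 32, E 41, C 40, B 18. Eliminate A.
Round 2: D 32, E 41, C 50, B 18. Eliminate B.
Round 3: D 32, E 59, C 50. Eliminate D.
Round 4: E 91, C 50. E has a majority.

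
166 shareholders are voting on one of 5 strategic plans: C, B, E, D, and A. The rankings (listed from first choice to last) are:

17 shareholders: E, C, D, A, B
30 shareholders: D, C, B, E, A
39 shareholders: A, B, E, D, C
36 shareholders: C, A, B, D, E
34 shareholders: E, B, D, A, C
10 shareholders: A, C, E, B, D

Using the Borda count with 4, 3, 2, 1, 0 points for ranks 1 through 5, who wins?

C: 17·3 + 30·3 + 39·0 + 36·4 + 34·0 + 10·3 = 315
B: 17·0 + 30·2 + 39·3 + 36·2 + 34·3 + 10·1 = 361
E: 17·4 + 30·1 + 39·2 + 36·0 + 34·4 + 10·2 = 332
D: 17·2 + 30·4 + 39·1 + 36·1 + 34·2 + 10·0 = 297
A: 17·1 + 30·0 + 39·4 + 36·3 + 34·1 + 10·4 = 355
B has the highest Borda score (361).

B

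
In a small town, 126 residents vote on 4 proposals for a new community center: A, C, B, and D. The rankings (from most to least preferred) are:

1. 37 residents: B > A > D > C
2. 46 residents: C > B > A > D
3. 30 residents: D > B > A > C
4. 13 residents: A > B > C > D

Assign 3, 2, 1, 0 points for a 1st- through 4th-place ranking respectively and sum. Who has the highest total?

A: 37·2 + 46·1 + 30·1 + 13·3 = 189
C: 37·0 + 46·3 + 30·0 + 13·1 = 151
B: 37·3 + 46·2 + 30·2 + 13·2 = 289
D: 37·1 + 46·0 + 30·3 + 13·0 = 127
B has the highest Borda score (289).

B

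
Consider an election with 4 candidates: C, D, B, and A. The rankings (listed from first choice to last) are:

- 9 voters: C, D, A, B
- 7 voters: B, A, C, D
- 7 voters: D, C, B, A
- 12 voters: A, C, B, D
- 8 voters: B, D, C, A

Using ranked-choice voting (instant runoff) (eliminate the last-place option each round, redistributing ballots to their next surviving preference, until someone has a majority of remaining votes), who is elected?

Round 1: C 9, D 7, B 15, A 12. Eliminate D.
Round 2: C 16, B 15, A 12. Eliminate A.
Round 3: C 28, B 15. C has a majority.

C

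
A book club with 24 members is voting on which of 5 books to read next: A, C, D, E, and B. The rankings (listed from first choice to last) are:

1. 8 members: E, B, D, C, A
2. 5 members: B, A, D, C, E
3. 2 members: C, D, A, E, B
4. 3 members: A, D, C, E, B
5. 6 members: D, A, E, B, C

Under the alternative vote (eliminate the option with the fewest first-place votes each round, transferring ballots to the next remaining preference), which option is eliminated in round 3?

B

Round 1: A 3, C 2, D 6, E 8, B 5. Eliminate C.
Round 2: A 3, D 8, E 8, B 5. Eliminate A.
Round 3: D 11, E 8, B 5. Eliminate B.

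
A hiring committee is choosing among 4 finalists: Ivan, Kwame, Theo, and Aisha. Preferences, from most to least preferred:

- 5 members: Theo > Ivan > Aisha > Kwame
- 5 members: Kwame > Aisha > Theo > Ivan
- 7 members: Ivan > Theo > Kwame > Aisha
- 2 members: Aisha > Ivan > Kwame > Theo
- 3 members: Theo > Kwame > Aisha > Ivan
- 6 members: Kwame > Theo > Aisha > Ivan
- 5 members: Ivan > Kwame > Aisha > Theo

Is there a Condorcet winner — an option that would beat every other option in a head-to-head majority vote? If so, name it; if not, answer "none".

Checking pairwise contests:
Theo beats Ivan 19–14.
Ivan beats Kwame 19–14.
Kwame beats Theo 18–15.
Ivan beats Aisha 17–16.
Every option loses at least one head-to-head, so there is no Condorcet winner.

none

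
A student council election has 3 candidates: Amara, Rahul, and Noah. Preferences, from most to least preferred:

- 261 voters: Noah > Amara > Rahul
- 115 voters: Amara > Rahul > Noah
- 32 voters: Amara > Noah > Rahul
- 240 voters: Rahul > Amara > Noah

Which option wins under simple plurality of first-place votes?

First-place votes: Amara 147, Rahul 240, Noah 261.
Noah has the most first-place votes.

Noah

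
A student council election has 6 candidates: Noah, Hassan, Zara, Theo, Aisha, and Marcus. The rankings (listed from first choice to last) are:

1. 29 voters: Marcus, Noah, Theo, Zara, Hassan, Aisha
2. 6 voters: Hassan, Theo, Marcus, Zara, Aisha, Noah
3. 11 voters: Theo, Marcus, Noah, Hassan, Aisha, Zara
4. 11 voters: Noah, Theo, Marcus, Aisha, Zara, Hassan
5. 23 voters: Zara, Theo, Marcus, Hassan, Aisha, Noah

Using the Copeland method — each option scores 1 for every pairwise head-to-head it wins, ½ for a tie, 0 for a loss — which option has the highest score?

Theo

Noah: beats Hassan, Zara, and Aisha; ties Theo; loses to Marcus → score 3.5.
Hassan: beats Aisha; loses to Noah, Zara, Theo, and Marcus → score 1.
Zara: beats Hassan and Aisha; loses to Noah, Theo, and Marcus → score 2.
Theo: beats Hassan, Zara, Aisha, and Marcus; ties Noah → score 4.5.
Aisha: loses to Noah, Hassan, Zara, Theo, and Marcus → score 0.
Marcus: beats Noah, Hassan, Zara, and Aisha; loses to Theo → score 4.
Theo has the best pairwise record.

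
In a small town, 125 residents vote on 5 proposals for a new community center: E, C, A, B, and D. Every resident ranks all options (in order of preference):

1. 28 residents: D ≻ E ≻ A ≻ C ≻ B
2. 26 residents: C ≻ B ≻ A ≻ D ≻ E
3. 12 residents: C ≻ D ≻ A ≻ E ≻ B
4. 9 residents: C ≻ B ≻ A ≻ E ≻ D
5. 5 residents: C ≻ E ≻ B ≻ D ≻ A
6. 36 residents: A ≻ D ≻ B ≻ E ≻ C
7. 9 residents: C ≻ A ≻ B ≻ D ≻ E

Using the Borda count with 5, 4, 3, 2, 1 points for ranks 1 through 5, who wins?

A

E: 28·4 + 26·1 + 12·2 + 9·2 + 5·4 + 36·2 + 9·1 = 281
C: 28·2 + 26·5 + 12·5 + 9·5 + 5·5 + 36·1 + 9·5 = 397
A: 28·3 + 26·3 + 12·3 + 9·3 + 5·1 + 36·5 + 9·4 = 446
B: 28·1 + 26·4 + 12·1 + 9·4 + 5·3 + 36·3 + 9·3 = 330
D: 28·5 + 26·2 + 12·4 + 9·1 + 5·2 + 36·4 + 9·2 = 421
A has the highest Borda score (446).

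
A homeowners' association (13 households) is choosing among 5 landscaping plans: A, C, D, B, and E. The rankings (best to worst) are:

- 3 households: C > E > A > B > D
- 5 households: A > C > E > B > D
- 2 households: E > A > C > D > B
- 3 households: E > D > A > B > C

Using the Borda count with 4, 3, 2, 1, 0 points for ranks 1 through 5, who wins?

E

A: 3·2 + 5·4 + 2·3 + 3·2 = 38
C: 3·4 + 5·3 + 2·2 + 3·0 = 31
D: 3·0 + 5·0 + 2·1 + 3·3 = 11
B: 3·1 + 5·1 + 2·0 + 3·1 = 11
E: 3·3 + 5·2 + 2·4 + 3·4 = 39
E has the highest Borda score (39).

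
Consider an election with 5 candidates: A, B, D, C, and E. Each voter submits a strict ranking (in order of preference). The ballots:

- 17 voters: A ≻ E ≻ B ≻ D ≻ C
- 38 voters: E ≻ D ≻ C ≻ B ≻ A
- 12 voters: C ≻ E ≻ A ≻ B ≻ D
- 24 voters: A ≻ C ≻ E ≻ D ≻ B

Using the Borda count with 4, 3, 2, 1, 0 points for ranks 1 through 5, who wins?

E

A: 17·4 + 38·0 + 12·2 + 24·4 = 188
B: 17·2 + 38·1 + 12·1 + 24·0 = 84
D: 17·1 + 38·3 + 12·0 + 24·1 = 155
C: 17·0 + 38·2 + 12·4 + 24·3 = 196
E: 17·3 + 38·4 + 12·3 + 24·2 = 287
E has the highest Borda score (287).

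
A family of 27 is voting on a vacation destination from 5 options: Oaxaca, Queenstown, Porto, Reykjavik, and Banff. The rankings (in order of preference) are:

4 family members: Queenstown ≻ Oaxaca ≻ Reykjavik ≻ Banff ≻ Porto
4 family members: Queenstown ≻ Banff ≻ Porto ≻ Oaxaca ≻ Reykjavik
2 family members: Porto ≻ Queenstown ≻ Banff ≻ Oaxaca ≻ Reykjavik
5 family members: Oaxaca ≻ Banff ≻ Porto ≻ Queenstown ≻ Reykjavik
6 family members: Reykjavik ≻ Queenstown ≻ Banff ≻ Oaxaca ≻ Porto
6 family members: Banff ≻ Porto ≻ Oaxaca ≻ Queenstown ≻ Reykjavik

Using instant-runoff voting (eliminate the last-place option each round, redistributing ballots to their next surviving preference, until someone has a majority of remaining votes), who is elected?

Round 1: Oaxaca 5, Queenstown 8, Porto 2, Reykjavik 6, Banff 6. Eliminate Porto.
Round 2: Oaxaca 5, Queenstown 10, Reykjavik 6, Banff 6. Eliminate Oaxaca.
Round 3: Queenstown 10, Reykjavik 6, Banff 11. Eliminate Reykjavik.
Round 4: Queenstown 16, Banff 11. Queenstown has a majority.

Queenstown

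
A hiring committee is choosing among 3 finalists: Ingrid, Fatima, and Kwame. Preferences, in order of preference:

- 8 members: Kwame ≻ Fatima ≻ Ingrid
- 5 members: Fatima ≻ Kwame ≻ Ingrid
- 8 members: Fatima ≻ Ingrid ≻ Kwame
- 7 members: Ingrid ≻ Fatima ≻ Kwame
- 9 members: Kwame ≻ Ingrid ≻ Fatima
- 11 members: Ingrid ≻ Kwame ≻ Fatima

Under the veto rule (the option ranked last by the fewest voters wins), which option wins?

Ingrid

Last-place votes: Ingrid 13, Fatima 20, Kwame 15.
Ingrid is ranked last by the fewest voters, so Ingrid wins.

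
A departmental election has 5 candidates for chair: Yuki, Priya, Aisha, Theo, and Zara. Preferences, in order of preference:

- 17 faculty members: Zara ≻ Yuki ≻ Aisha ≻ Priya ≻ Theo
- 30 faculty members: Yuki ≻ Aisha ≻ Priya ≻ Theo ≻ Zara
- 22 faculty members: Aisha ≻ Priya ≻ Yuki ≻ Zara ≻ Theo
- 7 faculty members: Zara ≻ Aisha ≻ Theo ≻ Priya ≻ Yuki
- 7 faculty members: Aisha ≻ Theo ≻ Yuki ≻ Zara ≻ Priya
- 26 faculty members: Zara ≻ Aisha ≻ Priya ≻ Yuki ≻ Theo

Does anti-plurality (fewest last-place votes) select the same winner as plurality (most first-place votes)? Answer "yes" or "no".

no

Anti-plurality — last-place votes: Yuki 7, Priya 7, Aisha 0, Theo 65, Zara 30. Winner: Aisha.
Plurality — first-place votes: Yuki 30, Priya 0, Aisha 29, Theo 0, Zara 50. Winner: Zara.
The two methods disagree.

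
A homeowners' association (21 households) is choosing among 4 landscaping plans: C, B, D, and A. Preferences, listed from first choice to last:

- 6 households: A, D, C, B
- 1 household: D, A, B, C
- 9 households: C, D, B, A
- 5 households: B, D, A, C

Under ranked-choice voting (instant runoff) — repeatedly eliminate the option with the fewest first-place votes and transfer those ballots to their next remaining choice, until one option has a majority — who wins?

Round 1: C 9, B 5, D 1, A 6. Eliminate D.
Round 2: C 9, B 5, A 7. Eliminate B.
Round 3: C 9, A 12. A has a majority.

A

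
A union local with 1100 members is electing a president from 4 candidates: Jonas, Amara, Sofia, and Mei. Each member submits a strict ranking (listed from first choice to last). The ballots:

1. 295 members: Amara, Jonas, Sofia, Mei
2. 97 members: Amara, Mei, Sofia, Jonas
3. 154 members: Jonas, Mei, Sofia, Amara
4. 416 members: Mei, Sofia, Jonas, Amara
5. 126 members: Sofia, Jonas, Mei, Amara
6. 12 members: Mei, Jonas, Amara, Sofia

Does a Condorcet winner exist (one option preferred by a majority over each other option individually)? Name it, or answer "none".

Checking pairwise contests:
Sofia beats Jonas 639–461.
Jonas beats Amara 708–392.
Mei beats Sofia 679–421.
Jonas beats Mei 575–525.
Every option loses at least one head-to-head, so there is no Condorcet winner.

none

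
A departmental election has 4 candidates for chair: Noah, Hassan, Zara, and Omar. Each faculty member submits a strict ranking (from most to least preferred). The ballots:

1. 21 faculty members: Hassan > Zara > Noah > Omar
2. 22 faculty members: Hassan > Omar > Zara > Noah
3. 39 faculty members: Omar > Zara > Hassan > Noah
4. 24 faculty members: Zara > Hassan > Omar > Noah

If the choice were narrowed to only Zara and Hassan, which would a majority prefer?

Voters preferring Zara to Hassan: 63; preferring Hassan to Zara: 43.
Zara wins the head-to-head.

Zara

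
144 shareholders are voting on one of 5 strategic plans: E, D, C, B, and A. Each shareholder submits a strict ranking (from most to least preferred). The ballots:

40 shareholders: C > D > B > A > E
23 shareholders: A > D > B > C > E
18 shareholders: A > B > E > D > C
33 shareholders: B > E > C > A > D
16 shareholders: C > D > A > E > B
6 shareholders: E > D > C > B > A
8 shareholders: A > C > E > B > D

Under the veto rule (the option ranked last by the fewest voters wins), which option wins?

A

Last-place votes: E 63, D 41, C 18, B 16, A 6.
A is ranked last by the fewest voters, so A wins.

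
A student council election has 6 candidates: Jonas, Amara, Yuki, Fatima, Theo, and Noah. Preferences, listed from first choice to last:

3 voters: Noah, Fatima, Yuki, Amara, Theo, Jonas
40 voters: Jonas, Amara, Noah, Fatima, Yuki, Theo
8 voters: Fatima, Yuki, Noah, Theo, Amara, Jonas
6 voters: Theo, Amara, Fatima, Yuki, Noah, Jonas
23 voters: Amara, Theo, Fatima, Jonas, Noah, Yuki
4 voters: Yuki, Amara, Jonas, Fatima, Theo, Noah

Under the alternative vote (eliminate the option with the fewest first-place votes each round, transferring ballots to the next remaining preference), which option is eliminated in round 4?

Fatima

Round 1: Jonas 40, Amara 23, Yuki 4, Fatima 8, Theo 6, Noah 3. Eliminate Noah.
Round 2: Jonas 40, Amara 23, Yuki 4, Fatima 11, Theo 6. Eliminate Yuki.
Round 3: Jonas 40, Amara 27, Fatima 11, Theo 6. Eliminate Theo.
Round 4: Jonas 40, Amara 33, Fatima 11. Eliminate Fatima.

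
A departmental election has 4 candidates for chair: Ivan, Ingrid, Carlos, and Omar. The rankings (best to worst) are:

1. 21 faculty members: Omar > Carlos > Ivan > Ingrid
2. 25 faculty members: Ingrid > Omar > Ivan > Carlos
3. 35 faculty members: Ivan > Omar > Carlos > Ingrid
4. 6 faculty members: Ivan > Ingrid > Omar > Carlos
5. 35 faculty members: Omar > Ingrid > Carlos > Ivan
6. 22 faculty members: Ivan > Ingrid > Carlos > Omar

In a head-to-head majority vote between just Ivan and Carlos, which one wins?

Voters preferring Ivan to Carlos: 88; preferring Carlos to Ivan: 56.
Ivan wins the head-to-head.

Ivan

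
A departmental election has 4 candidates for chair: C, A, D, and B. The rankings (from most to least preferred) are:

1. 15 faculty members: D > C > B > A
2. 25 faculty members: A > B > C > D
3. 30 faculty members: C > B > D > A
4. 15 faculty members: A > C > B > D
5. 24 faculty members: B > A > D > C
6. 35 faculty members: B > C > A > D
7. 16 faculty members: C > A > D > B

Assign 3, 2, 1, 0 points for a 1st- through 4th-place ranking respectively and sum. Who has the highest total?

B

C: 15·2 + 25·1 + 30·3 + 15·2 + 24·0 + 35·2 + 16·3 = 293
A: 15·0 + 25·3 + 30·0 + 15·3 + 24·2 + 35·1 + 16·2 = 235
D: 15·3 + 25·0 + 30·1 + 15·0 + 24·1 + 35·0 + 16·1 = 115
B: 15·1 + 25·2 + 30·2 + 15·1 + 24·3 + 35·3 + 16·0 = 317
B has the highest Borda score (317).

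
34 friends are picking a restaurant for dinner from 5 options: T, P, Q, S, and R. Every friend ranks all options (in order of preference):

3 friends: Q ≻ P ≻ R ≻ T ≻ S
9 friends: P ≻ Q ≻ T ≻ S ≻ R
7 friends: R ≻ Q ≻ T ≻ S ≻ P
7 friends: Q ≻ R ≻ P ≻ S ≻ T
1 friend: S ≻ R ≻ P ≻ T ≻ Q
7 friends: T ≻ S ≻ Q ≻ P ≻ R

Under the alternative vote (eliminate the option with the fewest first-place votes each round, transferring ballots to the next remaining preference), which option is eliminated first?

Round 1: T 7, P 9, Q 10, S 1, R 7. Eliminate S.

S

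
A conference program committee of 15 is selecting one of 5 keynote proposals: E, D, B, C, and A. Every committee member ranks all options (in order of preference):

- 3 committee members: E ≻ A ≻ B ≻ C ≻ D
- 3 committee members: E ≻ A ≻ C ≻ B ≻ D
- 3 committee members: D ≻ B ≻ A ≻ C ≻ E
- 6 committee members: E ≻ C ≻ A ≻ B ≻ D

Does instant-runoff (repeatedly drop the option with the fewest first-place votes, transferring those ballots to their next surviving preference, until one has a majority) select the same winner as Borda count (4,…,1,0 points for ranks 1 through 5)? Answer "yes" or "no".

Instant-runoff — R1 E 12, D 3, B 0, C 0, A 0 (E winner). Winner: E.
Borda — scores: E 48, D 12, B 24, C 30, A 36. Winner: E.
The two methods agree.

yes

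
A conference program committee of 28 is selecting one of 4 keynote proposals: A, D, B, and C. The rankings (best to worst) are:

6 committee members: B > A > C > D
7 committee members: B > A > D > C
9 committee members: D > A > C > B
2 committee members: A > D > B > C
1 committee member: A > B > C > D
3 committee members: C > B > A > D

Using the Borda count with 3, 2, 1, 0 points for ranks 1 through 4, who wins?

A

A: 6·2 + 7·2 + 9·2 + 2·3 + 1·3 + 3·1 = 56
D: 6·0 + 7·1 + 9·3 + 2·2 + 1·0 + 3·0 = 38
B: 6·3 + 7·3 + 9·0 + 2·1 + 1·2 + 3·2 = 49
C: 6·1 + 7·0 + 9·1 + 2·0 + 1·1 + 3·3 = 25
A has the highest Borda score (56).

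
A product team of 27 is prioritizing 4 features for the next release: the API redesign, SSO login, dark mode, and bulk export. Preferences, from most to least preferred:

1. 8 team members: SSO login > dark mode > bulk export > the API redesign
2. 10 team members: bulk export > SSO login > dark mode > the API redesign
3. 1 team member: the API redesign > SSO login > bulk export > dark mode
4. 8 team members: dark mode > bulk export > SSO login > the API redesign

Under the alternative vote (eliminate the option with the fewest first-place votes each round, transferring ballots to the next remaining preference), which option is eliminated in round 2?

Round 1: the API redesign 1, SSO login 8, dark mode 8, bulk export 10. Eliminate the API redesign.
Round 2: SSO login 9, dark mode 8, bulk export 10. Eliminate dark mode.

dark mode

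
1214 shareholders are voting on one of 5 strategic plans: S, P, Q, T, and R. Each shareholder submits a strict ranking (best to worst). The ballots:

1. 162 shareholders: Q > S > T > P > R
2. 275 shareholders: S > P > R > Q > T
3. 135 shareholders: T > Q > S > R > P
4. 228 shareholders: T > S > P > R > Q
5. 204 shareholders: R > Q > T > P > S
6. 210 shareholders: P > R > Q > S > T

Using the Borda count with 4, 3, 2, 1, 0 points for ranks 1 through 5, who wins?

S

S: 162·3 + 275·4 + 135·2 + 228·3 + 204·0 + 210·1 = 2750
P: 162·1 + 275·3 + 135·0 + 228·2 + 204·1 + 210·4 = 2487
Q: 162·4 + 275·1 + 135·3 + 228·0 + 204·3 + 210·2 = 2360
T: 162·2 + 275·0 + 135·4 + 228·4 + 204·2 + 210·0 = 2184
R: 162·0 + 275·2 + 135·1 + 228·1 + 204·4 + 210·3 = 2359
S has the highest Borda score (2750).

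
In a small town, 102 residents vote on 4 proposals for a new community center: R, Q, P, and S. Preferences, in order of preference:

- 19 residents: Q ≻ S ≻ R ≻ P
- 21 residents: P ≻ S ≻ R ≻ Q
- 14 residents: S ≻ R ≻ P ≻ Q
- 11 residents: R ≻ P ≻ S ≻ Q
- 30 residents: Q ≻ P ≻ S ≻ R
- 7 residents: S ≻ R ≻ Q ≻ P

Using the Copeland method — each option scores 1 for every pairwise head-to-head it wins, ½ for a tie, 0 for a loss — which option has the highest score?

S

R: beats Q; ties P; loses to S → score 1.5.
Q: beats P; loses to R and S → score 1.
P: beats S; ties R; loses to Q → score 1.5.
S: beats R and Q; loses to P → score 2.
S has the best pairwise record.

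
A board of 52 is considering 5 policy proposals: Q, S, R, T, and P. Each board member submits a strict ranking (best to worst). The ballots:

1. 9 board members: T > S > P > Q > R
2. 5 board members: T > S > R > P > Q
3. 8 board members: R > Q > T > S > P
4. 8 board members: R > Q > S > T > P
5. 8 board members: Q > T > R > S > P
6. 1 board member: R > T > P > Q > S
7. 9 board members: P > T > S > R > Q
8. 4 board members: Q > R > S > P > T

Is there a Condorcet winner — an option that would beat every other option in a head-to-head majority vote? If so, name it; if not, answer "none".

Checking pairwise contests:
R beats Q 31–21.
Q beats S 29–23.
T beats R 31–21.
Q beats T 28–24.
Q beats P 28–24.
Every option loses at least one head-to-head, so there is no Condorcet winner.

none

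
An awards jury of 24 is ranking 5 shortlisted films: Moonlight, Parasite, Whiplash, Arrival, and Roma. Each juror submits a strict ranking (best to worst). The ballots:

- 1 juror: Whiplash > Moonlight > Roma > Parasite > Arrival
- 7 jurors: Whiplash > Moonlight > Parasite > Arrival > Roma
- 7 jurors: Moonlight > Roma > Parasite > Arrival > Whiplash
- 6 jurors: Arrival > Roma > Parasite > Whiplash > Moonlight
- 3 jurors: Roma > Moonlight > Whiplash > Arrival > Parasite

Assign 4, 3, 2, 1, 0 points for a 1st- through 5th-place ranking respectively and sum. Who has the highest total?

Moonlight

Moonlight: 1·3 + 7·3 + 7·4 + 6·0 + 3·3 = 61
Parasite: 1·1 + 7·2 + 7·2 + 6·2 + 3·0 = 41
Whiplash: 1·4 + 7·4 + 7·0 + 6·1 + 3·2 = 44
Arrival: 1·0 + 7·1 + 7·1 + 6·4 + 3·1 = 41
Roma: 1·2 + 7·0 + 7·3 + 6·3 + 3·4 = 53
Moonlight has the highest Borda score (61).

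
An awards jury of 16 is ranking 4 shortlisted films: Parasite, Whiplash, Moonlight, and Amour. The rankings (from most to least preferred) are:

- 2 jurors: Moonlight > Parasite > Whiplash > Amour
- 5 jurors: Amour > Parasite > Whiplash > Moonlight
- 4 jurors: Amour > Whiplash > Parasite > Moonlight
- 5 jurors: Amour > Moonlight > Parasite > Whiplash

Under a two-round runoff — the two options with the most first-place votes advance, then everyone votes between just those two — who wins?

Amour

Round 1 first-place votes: Parasite 0, Whiplash 0, Moonlight 2, Amour 14.
Amour and Moonlight advance.
Runoff: Amour is preferred to Moonlight by 14 voters; Moonlight by 2.
Amour wins the runoff.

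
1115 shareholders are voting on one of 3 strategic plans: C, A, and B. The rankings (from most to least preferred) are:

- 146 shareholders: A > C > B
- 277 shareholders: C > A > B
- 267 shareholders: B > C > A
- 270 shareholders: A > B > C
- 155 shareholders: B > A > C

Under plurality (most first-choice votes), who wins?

First-place votes: C 277, A 416, B 422.
B has the most first-place votes.

B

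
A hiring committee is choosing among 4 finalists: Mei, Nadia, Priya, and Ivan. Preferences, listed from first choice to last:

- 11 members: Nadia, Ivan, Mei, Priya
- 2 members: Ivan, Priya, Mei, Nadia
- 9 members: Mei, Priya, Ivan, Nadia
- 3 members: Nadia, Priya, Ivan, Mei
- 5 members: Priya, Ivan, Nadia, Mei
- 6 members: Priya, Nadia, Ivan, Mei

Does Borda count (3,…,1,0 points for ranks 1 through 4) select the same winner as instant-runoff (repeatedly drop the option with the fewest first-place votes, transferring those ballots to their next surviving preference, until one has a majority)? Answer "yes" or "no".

yes

Borda — scores: Mei 40, Nadia 59, Priya 61, Ivan 56. Winner: Priya.
Instant-runoff — R1 Mei 9, Nadia 14, Priya 11, Ivan 2 (Ivan out); R2 Mei 9, Nadia 14, Priya 13 (Mei out); R3 Nadia 14, Priya 22 (Priya winner). Winner: Priya.
The two methods agree.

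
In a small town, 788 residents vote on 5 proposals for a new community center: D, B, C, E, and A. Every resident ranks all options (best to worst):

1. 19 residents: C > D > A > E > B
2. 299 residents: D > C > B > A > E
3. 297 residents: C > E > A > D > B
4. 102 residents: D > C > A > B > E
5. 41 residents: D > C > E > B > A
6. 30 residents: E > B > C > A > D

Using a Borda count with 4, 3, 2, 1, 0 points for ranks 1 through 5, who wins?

D: 19·3 + 299·4 + 297·1 + 102·4 + 41·4 + 30·0 = 2122
B: 19·0 + 299·2 + 297·0 + 102·1 + 41·1 + 30·3 = 831
C: 19·4 + 299·3 + 297·4 + 102·3 + 41·3 + 30·2 = 2650
E: 19·1 + 299·0 + 297·3 + 102·0 + 41·2 + 30·4 = 1112
A: 19·2 + 299·1 + 297·2 + 102·2 + 41·0 + 30·1 = 1165
C has the highest Borda score (2650).

C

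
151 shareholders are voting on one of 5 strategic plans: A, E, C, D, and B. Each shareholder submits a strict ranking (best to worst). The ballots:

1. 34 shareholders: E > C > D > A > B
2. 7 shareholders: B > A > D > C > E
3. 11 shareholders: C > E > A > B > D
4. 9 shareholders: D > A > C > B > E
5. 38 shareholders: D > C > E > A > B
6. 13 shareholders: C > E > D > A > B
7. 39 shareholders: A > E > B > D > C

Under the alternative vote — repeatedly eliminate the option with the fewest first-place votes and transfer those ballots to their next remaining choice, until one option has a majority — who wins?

Round 1: A 39, E 34, C 24, D 47, B 7. Eliminate B.
Round 2: A 46, E 34, C 24, D 47. Eliminate C.
Round 3: A 46, E 58, D 47. Eliminate A.
Round 4: E 97, D 54. E has a majority.

E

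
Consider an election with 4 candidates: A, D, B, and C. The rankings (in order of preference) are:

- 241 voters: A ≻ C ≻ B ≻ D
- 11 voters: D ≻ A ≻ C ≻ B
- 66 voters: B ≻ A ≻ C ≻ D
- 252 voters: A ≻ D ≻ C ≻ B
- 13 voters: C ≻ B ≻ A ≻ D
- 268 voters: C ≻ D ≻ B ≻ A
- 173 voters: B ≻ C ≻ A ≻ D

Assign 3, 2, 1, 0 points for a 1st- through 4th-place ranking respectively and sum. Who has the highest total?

C

A: 241·3 + 11·2 + 66·2 + 252·3 + 13·1 + 268·0 + 173·1 = 1819
D: 241·0 + 11·3 + 66·0 + 252·2 + 13·0 + 268·2 + 173·0 = 1073
B: 241·1 + 11·0 + 66·3 + 252·0 + 13·2 + 268·1 + 173·3 = 1252
C: 241·2 + 11·1 + 66·1 + 252·1 + 13·3 + 268·3 + 173·2 = 2000
C has the highest Borda score (2000).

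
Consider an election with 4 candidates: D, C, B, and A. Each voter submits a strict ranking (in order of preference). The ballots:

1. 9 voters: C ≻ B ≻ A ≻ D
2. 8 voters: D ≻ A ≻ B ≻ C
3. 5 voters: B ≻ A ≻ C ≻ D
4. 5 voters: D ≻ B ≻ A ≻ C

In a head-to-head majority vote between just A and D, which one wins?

A

Voters preferring A to D: 14; preferring D to A: 13.
A wins the head-to-head.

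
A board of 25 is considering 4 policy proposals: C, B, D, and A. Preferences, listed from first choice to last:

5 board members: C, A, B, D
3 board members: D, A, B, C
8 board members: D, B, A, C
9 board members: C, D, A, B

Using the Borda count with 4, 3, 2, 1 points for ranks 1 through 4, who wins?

C: 5·4 + 3·1 + 8·1 + 9·4 = 67
B: 5·2 + 3·2 + 8·3 + 9·1 = 49
D: 5·1 + 3·4 + 8·4 + 9·3 = 76
A: 5·3 + 3·3 + 8·2 + 9·2 = 58
D has the highest Borda score (76).

D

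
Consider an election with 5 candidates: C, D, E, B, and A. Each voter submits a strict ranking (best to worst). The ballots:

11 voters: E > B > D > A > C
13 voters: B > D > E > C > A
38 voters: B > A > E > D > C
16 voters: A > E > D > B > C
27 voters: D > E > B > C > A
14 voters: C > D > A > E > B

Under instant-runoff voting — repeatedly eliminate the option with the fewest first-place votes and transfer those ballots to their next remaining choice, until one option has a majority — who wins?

B

Round 1: C 14, D 27, E 11, B 51, A 16. Eliminate E.
Round 2: C 14, D 27, B 62, A 16. B has a majority.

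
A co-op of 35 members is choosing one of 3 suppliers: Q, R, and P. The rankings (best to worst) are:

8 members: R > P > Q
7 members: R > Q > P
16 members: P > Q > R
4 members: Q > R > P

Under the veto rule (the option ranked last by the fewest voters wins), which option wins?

Q

Last-place votes: Q 8, R 16, P 11.
Q is ranked last by the fewest voters, so Q wins.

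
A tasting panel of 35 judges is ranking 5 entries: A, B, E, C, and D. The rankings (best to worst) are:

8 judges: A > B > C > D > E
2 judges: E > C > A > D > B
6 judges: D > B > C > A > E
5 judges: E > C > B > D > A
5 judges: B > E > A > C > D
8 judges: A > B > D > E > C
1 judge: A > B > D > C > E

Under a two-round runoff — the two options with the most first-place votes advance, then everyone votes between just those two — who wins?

A

Round 1 first-place votes: A 17, B 5, E 7, C 0, D 6.
A and E advance.
Runoff: A is preferred to E by 23 voters; E by 12.
A wins the runoff.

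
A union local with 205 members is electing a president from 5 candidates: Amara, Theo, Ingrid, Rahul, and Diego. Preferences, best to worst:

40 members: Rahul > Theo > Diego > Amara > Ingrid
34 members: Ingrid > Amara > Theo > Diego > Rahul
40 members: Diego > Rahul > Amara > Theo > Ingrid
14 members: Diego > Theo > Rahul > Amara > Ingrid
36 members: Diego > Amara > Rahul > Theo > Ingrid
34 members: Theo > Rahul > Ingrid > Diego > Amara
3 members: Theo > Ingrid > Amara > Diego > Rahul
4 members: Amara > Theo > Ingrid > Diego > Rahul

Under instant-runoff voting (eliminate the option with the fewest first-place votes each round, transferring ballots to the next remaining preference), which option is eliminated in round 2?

Ingrid

Round 1: Amara 4, Theo 37, Ingrid 34, Rahul 40, Diego 90. Eliminate Amara.
Round 2: Theo 41, Ingrid 34, Rahul 40, Diego 90. Eliminate Ingrid.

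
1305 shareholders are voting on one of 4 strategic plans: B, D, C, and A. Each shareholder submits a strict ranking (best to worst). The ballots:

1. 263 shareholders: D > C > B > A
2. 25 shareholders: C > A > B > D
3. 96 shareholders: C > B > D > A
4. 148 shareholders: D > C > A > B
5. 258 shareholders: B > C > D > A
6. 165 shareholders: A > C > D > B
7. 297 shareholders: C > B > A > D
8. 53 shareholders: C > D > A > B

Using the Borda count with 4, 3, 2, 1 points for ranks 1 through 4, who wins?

C

B: 263·2 + 25·2 + 96·3 + 148·1 + 258·4 + 165·1 + 297·3 + 53·1 = 3153
D: 263·4 + 25·1 + 96·2 + 148·4 + 258·2 + 165·2 + 297·1 + 53·3 = 3163
C: 263·3 + 25·4 + 96·4 + 148·3 + 258·3 + 165·3 + 297·4 + 53·4 = 4386
A: 263·1 + 25·3 + 96·1 + 148·2 + 258·1 + 165·4 + 297·2 + 53·2 = 2348
C has the highest Borda score (4386).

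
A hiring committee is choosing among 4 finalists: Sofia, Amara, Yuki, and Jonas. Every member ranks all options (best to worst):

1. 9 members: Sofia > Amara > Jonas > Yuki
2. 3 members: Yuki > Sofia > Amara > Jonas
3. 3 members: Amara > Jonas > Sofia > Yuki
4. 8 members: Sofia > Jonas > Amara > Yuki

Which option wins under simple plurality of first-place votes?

First-place votes: Sofia 17, Amara 3, Yuki 3, Jonas 0.
Sofia has the most first-place votes.

Sofia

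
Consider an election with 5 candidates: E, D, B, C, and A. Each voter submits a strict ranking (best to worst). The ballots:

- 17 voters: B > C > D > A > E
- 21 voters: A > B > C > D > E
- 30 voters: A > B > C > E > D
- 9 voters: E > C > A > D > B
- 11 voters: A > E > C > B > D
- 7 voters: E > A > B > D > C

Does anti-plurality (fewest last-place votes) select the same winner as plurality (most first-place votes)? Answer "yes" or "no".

Anti-plurality — last-place votes: E 38, D 41, B 9, C 7, A 0. Winner: A.
Plurality — first-place votes: E 16, D 0, B 17, C 0, A 62. Winner: A.
The two methods agree.

yes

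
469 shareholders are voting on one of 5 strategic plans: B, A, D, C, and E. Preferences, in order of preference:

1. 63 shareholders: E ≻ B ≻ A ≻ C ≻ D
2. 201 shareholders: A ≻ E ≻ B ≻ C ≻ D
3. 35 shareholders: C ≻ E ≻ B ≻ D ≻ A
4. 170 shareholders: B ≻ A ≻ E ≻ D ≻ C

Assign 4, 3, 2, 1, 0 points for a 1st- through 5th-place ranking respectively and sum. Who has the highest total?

B: 63·3 + 201·2 + 35·2 + 170·4 = 1341
A: 63·2 + 201·4 + 35·0 + 170·3 = 1440
D: 63·0 + 201·0 + 35·1 + 170·1 = 205
C: 63·1 + 201·1 + 35·4 + 170·0 = 404
E: 63·4 + 201·3 + 35·3 + 170·2 = 1300
A has the highest Borda score (1440).

A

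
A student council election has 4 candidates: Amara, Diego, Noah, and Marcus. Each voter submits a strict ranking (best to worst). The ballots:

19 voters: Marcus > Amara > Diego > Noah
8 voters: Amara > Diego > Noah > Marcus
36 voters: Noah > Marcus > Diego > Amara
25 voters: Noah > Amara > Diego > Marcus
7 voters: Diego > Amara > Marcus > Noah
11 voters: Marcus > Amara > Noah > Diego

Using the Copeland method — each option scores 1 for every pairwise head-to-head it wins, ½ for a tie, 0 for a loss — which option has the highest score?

Amara: beats Diego; loses to Noah and Marcus → score 1.
Diego: loses to Amara, Noah, and Marcus → score 0.
Noah: beats Amara, Diego, and Marcus → score 3.
Marcus: beats Amara and Diego; loses to Noah → score 2.
Noah has the best pairwise record.

Noah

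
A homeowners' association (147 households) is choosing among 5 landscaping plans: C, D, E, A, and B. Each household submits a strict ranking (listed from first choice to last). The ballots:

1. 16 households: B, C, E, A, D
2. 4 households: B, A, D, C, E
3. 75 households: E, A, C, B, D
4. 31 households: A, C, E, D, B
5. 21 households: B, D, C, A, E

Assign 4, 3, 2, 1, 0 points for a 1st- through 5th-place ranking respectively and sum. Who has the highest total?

A

C: 16·3 + 4·1 + 75·2 + 31·3 + 21·2 = 337
D: 16·0 + 4·2 + 75·0 + 31·1 + 21·3 = 102
E: 16·2 + 4·0 + 75·4 + 31·2 + 21·0 = 394
A: 16·1 + 4·3 + 75·3 + 31·4 + 21·1 = 398
B: 16·4 + 4·4 + 75·1 + 31·0 + 21·4 = 239
A has the highest Borda score (398).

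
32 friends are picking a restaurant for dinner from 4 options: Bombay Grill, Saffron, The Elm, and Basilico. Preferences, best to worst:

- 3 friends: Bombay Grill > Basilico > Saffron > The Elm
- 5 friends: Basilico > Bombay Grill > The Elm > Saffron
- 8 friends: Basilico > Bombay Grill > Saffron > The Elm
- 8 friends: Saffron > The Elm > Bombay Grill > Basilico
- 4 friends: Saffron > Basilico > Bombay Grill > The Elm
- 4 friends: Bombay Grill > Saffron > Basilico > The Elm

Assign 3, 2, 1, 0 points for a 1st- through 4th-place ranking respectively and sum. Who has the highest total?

Bombay Grill: 3·3 + 5·2 + 8·2 + 8·1 + 4·1 + 4·3 = 59
Saffron: 3·1 + 5·0 + 8·1 + 8·3 + 4·3 + 4·2 = 55
The Elm: 3·0 + 5·1 + 8·0 + 8·2 + 4·0 + 4·0 = 21
Basilico: 3·2 + 5·3 + 8·3 + 8·0 + 4·2 + 4·1 = 57
Bombay Grill has the highest Borda score (59).

Bombay Grill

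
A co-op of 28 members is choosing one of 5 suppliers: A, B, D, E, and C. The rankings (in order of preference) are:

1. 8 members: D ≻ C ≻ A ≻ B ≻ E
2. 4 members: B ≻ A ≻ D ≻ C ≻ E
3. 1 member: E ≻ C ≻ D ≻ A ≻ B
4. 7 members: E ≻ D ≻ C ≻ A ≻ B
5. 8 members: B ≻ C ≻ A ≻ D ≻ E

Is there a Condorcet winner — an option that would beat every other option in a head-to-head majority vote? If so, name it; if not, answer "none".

D

D vs A: 16–12 for D.
D vs B: 16–12 for D.
D vs E: 20–8 for D.
D vs C: 19–9 for D.
D beats every other option head-to-head.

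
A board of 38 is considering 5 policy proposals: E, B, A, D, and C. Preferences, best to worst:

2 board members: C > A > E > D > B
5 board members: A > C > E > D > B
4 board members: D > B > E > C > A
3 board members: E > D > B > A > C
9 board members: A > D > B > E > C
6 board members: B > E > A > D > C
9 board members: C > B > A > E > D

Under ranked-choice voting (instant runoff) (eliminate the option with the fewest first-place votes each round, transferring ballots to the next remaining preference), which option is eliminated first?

Round 1: E 3, B 6, A 14, D 4, C 11. Eliminate E.

E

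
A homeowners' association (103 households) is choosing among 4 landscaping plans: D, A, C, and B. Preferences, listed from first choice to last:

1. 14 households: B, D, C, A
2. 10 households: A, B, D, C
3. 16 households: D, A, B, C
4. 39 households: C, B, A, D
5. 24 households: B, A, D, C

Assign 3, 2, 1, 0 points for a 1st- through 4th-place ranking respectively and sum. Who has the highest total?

B

D: 14·2 + 10·1 + 16·3 + 39·0 + 24·1 = 110
A: 14·0 + 10·3 + 16·2 + 39·1 + 24·2 = 149
C: 14·1 + 10·0 + 16·0 + 39·3 + 24·0 = 131
B: 14·3 + 10·2 + 16·1 + 39·2 + 24·3 = 228
B has the highest Borda score (228).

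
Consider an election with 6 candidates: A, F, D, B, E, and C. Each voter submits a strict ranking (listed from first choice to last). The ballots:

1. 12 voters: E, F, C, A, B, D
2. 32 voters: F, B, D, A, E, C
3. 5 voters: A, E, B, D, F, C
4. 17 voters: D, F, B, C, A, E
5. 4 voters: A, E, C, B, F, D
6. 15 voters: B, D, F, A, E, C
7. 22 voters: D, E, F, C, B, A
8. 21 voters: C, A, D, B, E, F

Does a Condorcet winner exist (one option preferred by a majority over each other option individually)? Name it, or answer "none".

none

Checking pairwise contests:
F beats A 98–30.
D beats F 80–48.
B beats D 68–60.
F beats B 83–45.
A beats E 94–34.
F beats C 103–25.
Every option loses at least one head-to-head, so there is no Condorcet winner.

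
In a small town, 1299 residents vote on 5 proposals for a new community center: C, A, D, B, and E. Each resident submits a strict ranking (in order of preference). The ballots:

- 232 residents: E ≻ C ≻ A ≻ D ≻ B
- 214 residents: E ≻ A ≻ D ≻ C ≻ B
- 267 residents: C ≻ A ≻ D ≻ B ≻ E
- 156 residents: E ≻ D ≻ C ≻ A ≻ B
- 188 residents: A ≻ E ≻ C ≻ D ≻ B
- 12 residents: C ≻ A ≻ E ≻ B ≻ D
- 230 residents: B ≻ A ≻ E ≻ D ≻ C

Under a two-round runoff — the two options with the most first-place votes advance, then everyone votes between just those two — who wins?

Round 1 first-place votes: C 279, A 188, D 0, B 230, E 602.
E and C advance.
Runoff: E is preferred to C by 1020 voters; C by 279.
E wins the runoff.

E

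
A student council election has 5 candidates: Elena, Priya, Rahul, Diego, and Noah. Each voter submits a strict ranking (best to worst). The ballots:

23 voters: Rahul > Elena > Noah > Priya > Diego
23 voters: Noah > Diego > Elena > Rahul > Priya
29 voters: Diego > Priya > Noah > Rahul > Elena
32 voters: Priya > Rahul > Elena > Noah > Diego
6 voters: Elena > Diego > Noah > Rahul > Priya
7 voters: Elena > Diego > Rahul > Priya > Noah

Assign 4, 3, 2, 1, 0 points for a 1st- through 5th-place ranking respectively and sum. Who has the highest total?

Rahul

Elena: 23·3 + 23·2 + 29·0 + 32·2 + 6·4 + 7·4 = 231
Priya: 23·1 + 23·0 + 29·3 + 32·4 + 6·0 + 7·1 = 245
Rahul: 23·4 + 23·1 + 29·1 + 32·3 + 6·1 + 7·2 = 260
Diego: 23·0 + 23·3 + 29·4 + 32·0 + 6·3 + 7·3 = 224
Noah: 23·2 + 23·4 + 29·2 + 32·1 + 6·2 + 7·0 = 240
Rahul has the highest Borda score (260).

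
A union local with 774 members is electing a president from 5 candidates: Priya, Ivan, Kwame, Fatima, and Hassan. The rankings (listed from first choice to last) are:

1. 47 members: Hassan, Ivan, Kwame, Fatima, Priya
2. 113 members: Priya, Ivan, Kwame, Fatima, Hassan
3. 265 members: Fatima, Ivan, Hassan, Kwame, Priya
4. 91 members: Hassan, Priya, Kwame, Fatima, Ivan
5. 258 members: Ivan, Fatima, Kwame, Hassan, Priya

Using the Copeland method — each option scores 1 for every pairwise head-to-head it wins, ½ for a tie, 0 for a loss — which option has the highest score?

Priya: loses to Ivan, Kwame, Fatima, and Hassan → score 0.
Ivan: beats Priya, Kwame, Fatima, and Hassan → score 4.
Kwame: beats Priya; loses to Ivan, Fatima, and Hassan → score 1.
Fatima: beats Priya, Kwame, and Hassan; loses to Ivan → score 3.
Hassan: beats Priya and Kwame; loses to Ivan and Fatima → score 2.
Ivan has the best pairwise record.

Ivan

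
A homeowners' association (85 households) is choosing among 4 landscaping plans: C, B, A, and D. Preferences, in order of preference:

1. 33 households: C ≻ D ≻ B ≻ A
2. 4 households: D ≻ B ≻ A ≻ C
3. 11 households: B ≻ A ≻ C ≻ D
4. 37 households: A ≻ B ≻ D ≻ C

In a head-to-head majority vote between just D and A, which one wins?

A

Voters preferring D to A: 37; preferring A to D: 48.
A wins the head-to-head.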